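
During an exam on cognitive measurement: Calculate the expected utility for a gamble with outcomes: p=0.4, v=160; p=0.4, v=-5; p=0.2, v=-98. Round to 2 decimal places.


EU = sum(p_i * v_i)
0.4 * 160 = 64.0
0.4 * -5 = -2.0
0.2 * -98 = -19.6
EU = 64.0 + -2.0 + -19.6
= 42.40


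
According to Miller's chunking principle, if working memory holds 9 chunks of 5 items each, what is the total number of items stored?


Total items = chunks * items_per_chunk
= 9 * 5
= 45


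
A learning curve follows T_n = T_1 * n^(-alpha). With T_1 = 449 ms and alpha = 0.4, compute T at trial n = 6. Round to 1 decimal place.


T_n = 449 * 6^(-0.4)
6^(-0.4) = 0.488359
T_n = 449 * 0.488359
= 219.3 ms


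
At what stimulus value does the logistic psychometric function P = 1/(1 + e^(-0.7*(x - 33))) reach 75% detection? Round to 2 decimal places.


At P = 0.75: 0.75 = 1/(1 + e^(-k*(x-x0)))
Solving: e^(-k*(x-x0)) = 1/3
x = x0 + ln(3)/k
ln(3) = 1.0986
x = 33 + 1.0986/0.7
= 33 + 1.5694
= 34.57


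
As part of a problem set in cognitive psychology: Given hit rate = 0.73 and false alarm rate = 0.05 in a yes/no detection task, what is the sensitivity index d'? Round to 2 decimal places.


d' = z(HR) - z(FAR)
z(0.73) = 0.6128
z(0.05) = -1.6449
d' = 0.6128 - -1.6449
= 2.26


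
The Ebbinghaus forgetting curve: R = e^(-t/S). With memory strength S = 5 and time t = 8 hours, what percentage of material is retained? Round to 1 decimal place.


R = e^(-t/S)
-t/S = -8/5 = -1.6
R = e^(-1.6) = 0.201897
Percentage = 0.201897 * 100
= 20.2


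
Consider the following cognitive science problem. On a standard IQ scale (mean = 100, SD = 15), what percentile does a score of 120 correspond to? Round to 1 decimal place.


z = (IQ - mean) / SD
z = (120 - 100) / 15 = 1.3333
Percentile = Phi(1.3333) * 100
Phi(1.3333) = 0.908783
= 90.9


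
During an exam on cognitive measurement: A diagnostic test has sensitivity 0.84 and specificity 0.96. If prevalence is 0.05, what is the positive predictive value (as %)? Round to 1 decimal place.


PPV = (sens * prev) / (sens * prev + (1-spec) * (1-prev))
Numerator = 0.84 * 0.05 = 0.042
P(positive and no disease) = (1 - spec) * (1 - prev) = (1 - 0.96) * (1 - 0.05) = 0.038
Denominator = 0.042 + 0.038 = 0.08
PPV = 0.042 / 0.08 = 0.525
As percentage = 52.5


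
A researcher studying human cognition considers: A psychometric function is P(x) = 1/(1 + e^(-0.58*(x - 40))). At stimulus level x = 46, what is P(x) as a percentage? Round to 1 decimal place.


P(x) = 1/(1 + e^(-0.58*(46 - 40)))
Exponent = -0.58 * 6 = -3.48
e^(-3.48) = 0.030807
P = 1/(1 + 0.030807) = 0.970114
Percentage = 97.0


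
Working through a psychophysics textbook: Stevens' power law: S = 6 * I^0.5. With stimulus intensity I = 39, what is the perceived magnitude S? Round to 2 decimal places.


S = 6 * 39^0.5
39^0.5 = 6.245
S = 6 * 6.245
= 37.47


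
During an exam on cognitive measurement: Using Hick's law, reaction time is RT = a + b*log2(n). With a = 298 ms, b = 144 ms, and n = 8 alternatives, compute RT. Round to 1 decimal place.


RT = 298 + 144 * log2(8)
log2(8) = 3.0
RT = 298 + 144 * 3.0
= 298 + 432.0
= 730.0 ms


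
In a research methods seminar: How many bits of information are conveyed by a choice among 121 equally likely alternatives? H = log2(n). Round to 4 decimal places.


H = log2(n)
H = log2(121)
= 6.9189


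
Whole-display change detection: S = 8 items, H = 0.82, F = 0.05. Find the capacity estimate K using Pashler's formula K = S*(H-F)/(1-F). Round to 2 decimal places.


K = S * (H - F) / (1 - F)
H - F = 0.77
1 - F = 0.95
K = 8 * 0.77 / 0.95
= 6.48


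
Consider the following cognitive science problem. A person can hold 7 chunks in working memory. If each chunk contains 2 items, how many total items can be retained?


Total items = chunks * items_per_chunk
= 7 * 2
= 14


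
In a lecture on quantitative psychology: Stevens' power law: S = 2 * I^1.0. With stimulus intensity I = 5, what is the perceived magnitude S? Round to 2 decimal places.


S = 2 * 5^1.0
5^1.0 = 5.0
S = 2 * 5.0
= 10.00


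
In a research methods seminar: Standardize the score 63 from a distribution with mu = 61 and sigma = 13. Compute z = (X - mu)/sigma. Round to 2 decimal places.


z = (X - mu) / sigma
= (63 - 61) / 13
= 2 / 13
= 0.15


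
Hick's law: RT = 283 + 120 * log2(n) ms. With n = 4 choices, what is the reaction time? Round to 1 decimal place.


RT = 283 + 120 * log2(4)
log2(4) = 2.0
RT = 283 + 120 * 2.0
= 283 + 240.0
= 523.0 ms


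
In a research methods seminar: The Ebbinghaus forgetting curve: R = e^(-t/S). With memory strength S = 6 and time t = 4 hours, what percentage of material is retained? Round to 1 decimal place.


R = e^(-t/S)
-t/S = -4/6 = -0.666667
R = e^(-0.666667) = 0.513417
Percentage = 0.513417 * 100
= 51.3


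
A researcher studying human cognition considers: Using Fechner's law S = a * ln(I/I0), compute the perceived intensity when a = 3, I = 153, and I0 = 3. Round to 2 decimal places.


S = 3 * ln(153/3)
I/I0 = 51.0
ln(51.0) = 3.9318
S = 3 * 3.9318
= 11.80


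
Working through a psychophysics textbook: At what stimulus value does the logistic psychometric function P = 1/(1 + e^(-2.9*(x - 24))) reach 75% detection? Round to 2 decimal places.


At P = 0.75: 0.75 = 1/(1 + e^(-k*(x-x0)))
Solving: e^(-k*(x-x0)) = 1/3
x = x0 + ln(3)/k
ln(3) = 1.0986
x = 24 + 1.0986/2.9
= 24 + 0.3788
= 24.38


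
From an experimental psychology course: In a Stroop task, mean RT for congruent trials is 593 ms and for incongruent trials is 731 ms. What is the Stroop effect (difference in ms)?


Stroop effect = RT(incongruent) - RT(congruent)
= 731 - 593
= 138 ms


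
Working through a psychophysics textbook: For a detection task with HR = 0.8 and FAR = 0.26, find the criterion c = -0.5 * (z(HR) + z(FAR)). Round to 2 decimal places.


c = -0.5 * (z(HR) + z(FAR))
z(0.8) = 0.8416
z(0.26) = -0.6433
c = -0.5 * (0.8416 + -0.6433)
= -0.5 * 0.1983
= -0.10


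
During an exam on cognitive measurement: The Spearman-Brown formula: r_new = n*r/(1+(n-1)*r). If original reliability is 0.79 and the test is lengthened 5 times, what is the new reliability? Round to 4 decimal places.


r_new = n*r / (1 + (n-1)*r)
Numerator = 5 * 0.79 = 3.95
Denominator = 1 + 4 * 0.79 = 4.16
r_new = 3.95 / 4.16
= 0.9495


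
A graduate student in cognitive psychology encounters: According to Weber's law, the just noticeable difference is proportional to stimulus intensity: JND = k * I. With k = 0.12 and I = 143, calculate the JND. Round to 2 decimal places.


JND = k * I
JND = 0.12 * 143
= 17.16


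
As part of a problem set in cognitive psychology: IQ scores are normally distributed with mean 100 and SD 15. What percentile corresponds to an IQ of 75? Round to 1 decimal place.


z = (IQ - mean) / SD
z = (75 - 100) / 15 = -1.6667
Percentile = Phi(-1.6667) * 100
Phi(-1.6667) = 0.047787
= 4.8


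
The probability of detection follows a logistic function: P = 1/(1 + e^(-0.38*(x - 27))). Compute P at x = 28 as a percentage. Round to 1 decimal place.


P(x) = 1/(1 + e^(-0.38*(28 - 27)))
Exponent = -0.38 * 1 = -0.38
e^(-0.38) = 0.683861
P = 1/(1 + 0.683861) = 0.593873
Percentage = 59.4


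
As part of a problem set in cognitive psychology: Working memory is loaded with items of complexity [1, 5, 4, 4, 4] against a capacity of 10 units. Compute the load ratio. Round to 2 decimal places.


Total complexity = 1 + 5 + 4 + 4 + 4 = 18
Load = total / capacity = 18 / 10
= 1.80


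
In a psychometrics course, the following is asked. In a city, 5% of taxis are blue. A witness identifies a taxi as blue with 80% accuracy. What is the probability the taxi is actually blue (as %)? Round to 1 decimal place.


P(blue | says blue) = P(says blue | blue)*P(blue) / [P(says blue | blue)*P(blue) + P(says blue | not blue)*P(not blue)]
Numerator = 0.8 * 0.05 = 0.04
False identification = 0.2 * 0.95 = 0.19
P = 0.04 / (0.04 + 0.19)
= 0.04 / 0.23
As percentage = 17.4


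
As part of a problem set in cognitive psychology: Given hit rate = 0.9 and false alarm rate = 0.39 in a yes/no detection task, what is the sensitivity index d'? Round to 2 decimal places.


d' = z(HR) - z(FAR)
z(0.9) = 1.2816
z(0.39) = -0.2793
d' = 1.2816 - -0.2793
= 1.56


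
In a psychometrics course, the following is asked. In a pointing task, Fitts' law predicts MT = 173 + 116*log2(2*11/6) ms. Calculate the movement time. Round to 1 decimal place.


MT = 173 + 116 * log2(2*11/6)
2D/W = 3.666667
log2(3.666667) = 1.8745
MT = 173 + 116 * 1.8745
= 390.4 ms


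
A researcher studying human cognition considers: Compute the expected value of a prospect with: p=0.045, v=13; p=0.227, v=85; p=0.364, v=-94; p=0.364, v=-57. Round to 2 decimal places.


EU = sum(p_i * v_i)
0.045 * 13 = 0.585
0.227 * 85 = 19.295
0.364 * -94 = -34.216
0.364 * -57 = -20.748
EU = 0.585 + 19.295 + -34.216 + -20.748
= -35.08


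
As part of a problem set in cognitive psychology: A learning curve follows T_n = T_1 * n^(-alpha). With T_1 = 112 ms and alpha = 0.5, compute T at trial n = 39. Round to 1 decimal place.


T_n = 112 * 39^(-0.5)
39^(-0.5) = 0.160128
T_n = 112 * 0.160128
= 17.9 ms


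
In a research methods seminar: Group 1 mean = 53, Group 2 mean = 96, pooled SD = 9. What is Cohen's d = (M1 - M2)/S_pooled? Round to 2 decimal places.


Cohen's d = (M1 - M2) / S_pooled
= (53 - 96) / 9
= -43 / 9
= -4.78


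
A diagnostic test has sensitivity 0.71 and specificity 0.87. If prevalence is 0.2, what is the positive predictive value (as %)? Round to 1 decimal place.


PPV = (sens * prev) / (sens * prev + (1-spec) * (1-prev))
Numerator = 0.71 * 0.2 = 0.142
P(positive and no disease) = (1 - spec) * (1 - prev) = (1 - 0.87) * (1 - 0.2) = 0.104
Denominator = 0.142 + 0.104 = 0.246
PPV = 0.142 / 0.246 = 0.577236
As percentage = 57.7


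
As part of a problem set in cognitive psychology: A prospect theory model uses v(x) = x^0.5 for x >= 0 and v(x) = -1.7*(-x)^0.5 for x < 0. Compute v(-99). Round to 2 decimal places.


Since x = -99 < 0, use v(x) = -lambda*(-x)^alpha
(-x) = 99
99^0.5 = 9.9499
v(-99) = -1.7 * 9.9499
= -16.91


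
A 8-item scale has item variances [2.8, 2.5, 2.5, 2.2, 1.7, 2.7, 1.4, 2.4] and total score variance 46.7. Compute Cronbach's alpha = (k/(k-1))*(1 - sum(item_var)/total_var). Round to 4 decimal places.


alpha = (k/(k-1)) * (1 - sum(s_i^2)/s_total^2)
sum(item variances) = 18.2
k/(k-1) = 8/7 = 1.142857
1 - 18.2/46.7 = 1 - 0.389722 = 0.610278
alpha = 1.142857 * 0.610278
= 0.6975


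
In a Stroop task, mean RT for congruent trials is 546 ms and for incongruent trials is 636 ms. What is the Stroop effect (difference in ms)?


Stroop effect = RT(incongruent) - RT(congruent)
= 636 - 546
= 90 ms


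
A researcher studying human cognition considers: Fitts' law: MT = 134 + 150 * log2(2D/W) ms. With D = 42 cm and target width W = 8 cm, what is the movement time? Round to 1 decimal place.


MT = 134 + 150 * log2(2*42/8)
2D/W = 10.5
log2(10.5) = 3.3923
MT = 134 + 150 * 3.3923
= 642.8 ms


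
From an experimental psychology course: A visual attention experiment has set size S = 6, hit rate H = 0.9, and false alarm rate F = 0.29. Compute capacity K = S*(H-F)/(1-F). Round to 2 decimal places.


K = S * (H - F) / (1 - F)
H - F = 0.61
1 - F = 0.71
K = 6 * 0.61 / 0.71
= 5.15


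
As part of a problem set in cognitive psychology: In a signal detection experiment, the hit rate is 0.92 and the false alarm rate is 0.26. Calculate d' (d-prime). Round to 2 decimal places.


d' = z(HR) - z(FAR)
z(0.92) = 1.4051
z(0.26) = -0.6433
d' = 1.4051 - -0.6433
= 2.05


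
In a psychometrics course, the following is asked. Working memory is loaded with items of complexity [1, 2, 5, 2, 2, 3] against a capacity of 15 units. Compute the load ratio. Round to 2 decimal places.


Total complexity = 1 + 2 + 5 + 2 + 2 + 3 = 15
Load = total / capacity = 15 / 15
= 1.00


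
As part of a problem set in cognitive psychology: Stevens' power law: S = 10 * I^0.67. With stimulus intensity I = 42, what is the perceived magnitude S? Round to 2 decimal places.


S = 10 * 42^0.67
42^0.67 = 12.2342
S = 10 * 12.2342
= 122.34


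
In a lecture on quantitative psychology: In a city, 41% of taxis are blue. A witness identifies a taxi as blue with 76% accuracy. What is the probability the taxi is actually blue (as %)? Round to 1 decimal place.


P(blue | says blue) = P(says blue | blue)*P(blue) / [P(says blue | blue)*P(blue) + P(says blue | not blue)*P(not blue)]
Numerator = 0.76 * 0.41 = 0.3116
False identification = 0.24 * 0.59 = 0.1416
P = 0.3116 / (0.3116 + 0.1416)
= 0.3116 / 0.4532
As percentage = 68.8


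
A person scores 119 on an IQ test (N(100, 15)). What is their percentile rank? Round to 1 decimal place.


z = (IQ - mean) / SD
z = (119 - 100) / 15 = 1.2667
Percentile = Phi(1.2667) * 100
Phi(1.2667) = 0.897369
= 89.7


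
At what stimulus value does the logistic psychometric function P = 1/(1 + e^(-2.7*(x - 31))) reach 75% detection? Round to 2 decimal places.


At P = 0.75: 0.75 = 1/(1 + e^(-k*(x-x0)))
Solving: e^(-k*(x-x0)) = 1/3
x = x0 + ln(3)/k
ln(3) = 1.0986
x = 31 + 1.0986/2.7
= 31 + 0.4069
= 31.41


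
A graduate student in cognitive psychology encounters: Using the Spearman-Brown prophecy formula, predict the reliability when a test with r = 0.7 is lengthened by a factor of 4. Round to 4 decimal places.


r_new = n*r / (1 + (n-1)*r)
Numerator = 4 * 0.7 = 2.8
Denominator = 1 + 3 * 0.7 = 3.1
r_new = 2.8 / 3.1
= 0.9032


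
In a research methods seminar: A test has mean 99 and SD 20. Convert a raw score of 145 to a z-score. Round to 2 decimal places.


z = (X - mu) / sigma
= (145 - 99) / 20
= 46 / 20
= 2.30


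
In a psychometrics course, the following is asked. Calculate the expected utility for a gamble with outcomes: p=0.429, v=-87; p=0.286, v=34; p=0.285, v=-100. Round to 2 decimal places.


EU = sum(p_i * v_i)
0.429 * -87 = -37.323
0.286 * 34 = 9.724
0.285 * -100 = -28.5
EU = -37.323 + 9.724 + -28.5
= -56.10


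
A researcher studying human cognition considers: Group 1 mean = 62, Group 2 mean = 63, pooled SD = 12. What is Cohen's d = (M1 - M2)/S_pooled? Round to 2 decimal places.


Cohen's d = (M1 - M2) / S_pooled
= (62 - 63) / 12
= -1 / 12
= -0.08


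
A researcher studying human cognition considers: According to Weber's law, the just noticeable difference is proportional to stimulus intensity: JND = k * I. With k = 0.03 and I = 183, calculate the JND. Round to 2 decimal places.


JND = k * I
JND = 0.03 * 183
= 5.49


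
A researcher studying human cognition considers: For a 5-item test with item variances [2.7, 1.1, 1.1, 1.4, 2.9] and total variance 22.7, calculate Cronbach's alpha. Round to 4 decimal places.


alpha = (k/(k-1)) * (1 - sum(s_i^2)/s_total^2)
sum(item variances) = 9.2
k/(k-1) = 5/4 = 1.25
1 - 9.2/22.7 = 1 - 0.405286 = 0.594714
alpha = 1.25 * 0.594714
= 0.7434


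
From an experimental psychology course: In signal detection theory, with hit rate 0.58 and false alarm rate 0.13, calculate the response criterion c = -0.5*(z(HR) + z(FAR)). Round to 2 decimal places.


c = -0.5 * (z(HR) + z(FAR))
z(0.58) = 0.2019
z(0.13) = -1.1264
c = -0.5 * (0.2019 + -1.1264)
= -0.5 * -0.9245
= 0.46


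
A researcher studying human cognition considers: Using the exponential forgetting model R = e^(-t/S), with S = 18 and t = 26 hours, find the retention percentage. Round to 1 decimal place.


R = e^(-t/S)
-t/S = -26/18 = -1.444444
R = e^(-1.444444) = 0.235877
Percentage = 0.235877 * 100
= 23.6


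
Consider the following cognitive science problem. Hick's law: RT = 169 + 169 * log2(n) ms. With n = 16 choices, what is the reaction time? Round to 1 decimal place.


RT = 169 + 169 * log2(16)
log2(16) = 4.0
RT = 169 + 169 * 4.0
= 169 + 676.0
= 845.0 ms


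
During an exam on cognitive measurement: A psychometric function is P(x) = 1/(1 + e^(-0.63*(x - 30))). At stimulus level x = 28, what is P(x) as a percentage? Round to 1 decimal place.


P(x) = 1/(1 + e^(-0.63*(28 - 30)))
Exponent = -0.63 * -2 = 1.26
e^(1.26) = 3.525421
P = 1/(1 + 3.525421) = 0.220974
Percentage = 22.1


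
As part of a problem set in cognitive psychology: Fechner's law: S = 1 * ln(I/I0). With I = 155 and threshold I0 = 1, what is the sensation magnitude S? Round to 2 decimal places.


S = 1 * ln(155/1)
I/I0 = 155.0
ln(155.0) = 5.0434
S = 1 * 5.0434
= 5.04


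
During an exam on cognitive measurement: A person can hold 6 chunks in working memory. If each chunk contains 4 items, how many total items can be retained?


Total items = chunks * items_per_chunk
= 6 * 4
= 24


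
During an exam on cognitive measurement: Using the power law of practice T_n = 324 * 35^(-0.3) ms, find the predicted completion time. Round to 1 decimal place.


T_n = 324 * 35^(-0.3)
35^(-0.3) = 0.344175
T_n = 324 * 0.344175
= 111.5 ms


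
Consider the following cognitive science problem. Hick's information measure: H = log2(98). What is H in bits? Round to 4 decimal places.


H = log2(n)
H = log2(98)
= 6.6147


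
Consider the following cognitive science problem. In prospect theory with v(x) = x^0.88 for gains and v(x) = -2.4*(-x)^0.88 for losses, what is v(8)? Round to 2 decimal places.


Since x = 8 >= 0, use v(x) = x^0.88
8^0.88 = 6.2333
v(8) = 6.23


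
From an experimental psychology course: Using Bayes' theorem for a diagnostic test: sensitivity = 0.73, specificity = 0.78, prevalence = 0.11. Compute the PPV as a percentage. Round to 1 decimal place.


PPV = (sens * prev) / (sens * prev + (1-spec) * (1-prev))
Numerator = 0.73 * 0.11 = 0.0803
P(positive and no disease) = (1 - spec) * (1 - prev) = (1 - 0.78) * (1 - 0.11) = 0.1958
Denominator = 0.0803 + 0.1958 = 0.2761
PPV = 0.0803 / 0.2761 = 0.290837
As percentage = 29.1


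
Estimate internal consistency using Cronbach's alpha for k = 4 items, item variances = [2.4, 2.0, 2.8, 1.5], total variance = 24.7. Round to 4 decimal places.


alpha = (k/(k-1)) * (1 - sum(s_i^2)/s_total^2)
sum(item variances) = 8.7
k/(k-1) = 4/3 = 1.333333
1 - 8.7/24.7 = 1 - 0.352227 = 0.647773
alpha = 1.333333 * 0.647773
= 0.8637


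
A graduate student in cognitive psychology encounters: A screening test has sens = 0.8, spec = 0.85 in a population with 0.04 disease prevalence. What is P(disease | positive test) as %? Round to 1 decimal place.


PPV = (sens * prev) / (sens * prev + (1-spec) * (1-prev))
Numerator = 0.8 * 0.04 = 0.032
P(positive and no disease) = (1 - spec) * (1 - prev) = (1 - 0.85) * (1 - 0.04) = 0.144
Denominator = 0.032 + 0.144 = 0.176
PPV = 0.032 / 0.176 = 0.181818
As percentage = 18.2


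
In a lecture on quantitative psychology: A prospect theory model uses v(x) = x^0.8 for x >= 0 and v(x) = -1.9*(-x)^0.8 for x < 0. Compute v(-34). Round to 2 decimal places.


Since x = -34 < 0, use v(x) = -lambda*(-x)^alpha
(-x) = 34
34^0.8 = 16.7951
v(-34) = -1.9 * 16.7951
= -31.91


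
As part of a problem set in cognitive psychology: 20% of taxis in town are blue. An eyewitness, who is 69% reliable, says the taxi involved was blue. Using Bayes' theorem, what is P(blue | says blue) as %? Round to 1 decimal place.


P(blue | says blue) = P(says blue | blue)*P(blue) / [P(says blue | blue)*P(blue) + P(says blue | not blue)*P(not blue)]
Numerator = 0.69 * 0.2 = 0.138
False identification = 0.31 * 0.8 = 0.248
P = 0.138 / (0.138 + 0.248)
= 0.138 / 0.386
As percentage = 35.8


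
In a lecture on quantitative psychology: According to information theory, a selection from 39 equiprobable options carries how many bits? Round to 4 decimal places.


H = log2(n)
H = log2(39)
= 5.2854


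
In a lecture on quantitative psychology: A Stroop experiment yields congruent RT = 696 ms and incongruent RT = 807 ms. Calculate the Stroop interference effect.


Stroop effect = RT(incongruent) - RT(congruent)
= 807 - 696
= 111 ms


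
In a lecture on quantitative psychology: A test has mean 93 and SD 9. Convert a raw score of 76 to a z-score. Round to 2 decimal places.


z = (X - mu) / sigma
= (76 - 93) / 9
= -17 / 9
= -1.89


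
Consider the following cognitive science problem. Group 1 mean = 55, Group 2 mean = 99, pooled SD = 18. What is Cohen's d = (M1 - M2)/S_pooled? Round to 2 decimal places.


Cohen's d = (M1 - M2) / S_pooled
= (55 - 99) / 18
= -44 / 18
= -2.44


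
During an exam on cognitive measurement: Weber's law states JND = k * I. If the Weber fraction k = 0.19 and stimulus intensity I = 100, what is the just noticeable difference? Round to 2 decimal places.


JND = k * I
JND = 0.19 * 100
= 19.00


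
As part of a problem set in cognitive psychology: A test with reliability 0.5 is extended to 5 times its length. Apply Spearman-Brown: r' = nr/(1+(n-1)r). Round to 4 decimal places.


r_new = n*r / (1 + (n-1)*r)
Numerator = 5 * 0.5 = 2.5
Denominator = 1 + 4 * 0.5 = 3.0
r_new = 2.5 / 3.0
= 0.8333


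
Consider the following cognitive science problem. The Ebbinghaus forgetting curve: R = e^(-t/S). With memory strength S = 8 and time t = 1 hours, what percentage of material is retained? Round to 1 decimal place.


R = e^(-t/S)
-t/S = -1/8 = -0.125
R = e^(-0.125) = 0.882497
Percentage = 0.882497 * 100
= 88.2


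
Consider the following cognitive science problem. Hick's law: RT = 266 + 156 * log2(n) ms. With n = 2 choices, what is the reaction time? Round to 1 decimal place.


RT = 266 + 156 * log2(2)
log2(2) = 1.0
RT = 266 + 156 * 1.0
= 266 + 156.0
= 422.0 ms


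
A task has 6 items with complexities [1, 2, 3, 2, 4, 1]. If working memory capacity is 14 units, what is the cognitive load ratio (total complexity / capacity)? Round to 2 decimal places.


Total complexity = 1 + 2 + 3 + 2 + 4 + 1 = 13
Load = total / capacity = 13 / 14
= 0.93


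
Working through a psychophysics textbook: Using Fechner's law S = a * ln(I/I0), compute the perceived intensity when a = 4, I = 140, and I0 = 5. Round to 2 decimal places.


S = 4 * ln(140/5)
I/I0 = 28.0
ln(28.0) = 3.3322
S = 4 * 3.3322
= 13.33


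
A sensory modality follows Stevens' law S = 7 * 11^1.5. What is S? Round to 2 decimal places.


S = 7 * 11^1.5
11^1.5 = 36.4829
S = 7 * 36.4829
= 255.38


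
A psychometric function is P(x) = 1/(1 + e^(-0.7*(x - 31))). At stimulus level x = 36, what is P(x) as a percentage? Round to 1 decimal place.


P(x) = 1/(1 + e^(-0.7*(36 - 31)))
Exponent = -0.7 * 5 = -3.5
e^(-3.5) = 0.030197
P = 1/(1 + 0.030197) = 0.970688
Percentage = 97.1


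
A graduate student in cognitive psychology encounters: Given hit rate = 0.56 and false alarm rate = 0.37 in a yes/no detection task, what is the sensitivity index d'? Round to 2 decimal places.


d' = z(HR) - z(FAR)
z(0.56) = 0.151
z(0.37) = -0.3319
d' = 0.151 - -0.3319
= 0.48


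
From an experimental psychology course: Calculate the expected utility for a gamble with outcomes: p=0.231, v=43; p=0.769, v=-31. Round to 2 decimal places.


EU = sum(p_i * v_i)
0.231 * 43 = 9.933
0.769 * -31 = -23.839
EU = 9.933 + -23.839
= -13.91


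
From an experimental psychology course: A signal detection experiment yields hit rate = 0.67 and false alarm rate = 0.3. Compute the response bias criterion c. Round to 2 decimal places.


c = -0.5 * (z(HR) + z(FAR))
z(0.67) = 0.4399
z(0.3) = -0.5244
c = -0.5 * (0.4399 + -0.5244)
= -0.5 * -0.0845
= 0.04


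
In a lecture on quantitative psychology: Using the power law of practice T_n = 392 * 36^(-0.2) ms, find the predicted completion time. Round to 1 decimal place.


T_n = 392 * 36^(-0.2)
36^(-0.2) = 0.488359
T_n = 392 * 0.488359
= 191.4 ms


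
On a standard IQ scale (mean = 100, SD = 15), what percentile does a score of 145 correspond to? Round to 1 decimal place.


z = (IQ - mean) / SD
z = (145 - 100) / 15 = 3.0
Percentile = Phi(3.0) * 100
Phi(3.0) = 0.99865
= 99.9


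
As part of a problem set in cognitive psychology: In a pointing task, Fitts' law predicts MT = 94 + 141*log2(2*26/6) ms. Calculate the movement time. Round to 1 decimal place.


MT = 94 + 141 * log2(2*26/6)
2D/W = 8.666667
log2(8.666667) = 3.1155
MT = 94 + 141 * 3.1155
= 533.3 ms


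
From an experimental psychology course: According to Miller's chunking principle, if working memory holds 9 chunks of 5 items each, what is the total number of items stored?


Total items = chunks * items_per_chunk
= 9 * 5
= 45


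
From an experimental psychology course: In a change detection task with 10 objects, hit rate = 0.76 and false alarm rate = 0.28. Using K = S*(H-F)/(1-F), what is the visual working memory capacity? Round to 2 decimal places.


K = S * (H - F) / (1 - F)
H - F = 0.48
1 - F = 0.72
K = 10 * 0.48 / 0.72
= 6.67


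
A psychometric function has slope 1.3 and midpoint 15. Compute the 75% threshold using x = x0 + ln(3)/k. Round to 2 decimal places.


At P = 0.75: 0.75 = 1/(1 + e^(-k*(x-x0)))
Solving: e^(-k*(x-x0)) = 1/3
x = x0 + ln(3)/k
ln(3) = 1.0986
x = 15 + 1.0986/1.3
= 15 + 0.8451
= 15.85


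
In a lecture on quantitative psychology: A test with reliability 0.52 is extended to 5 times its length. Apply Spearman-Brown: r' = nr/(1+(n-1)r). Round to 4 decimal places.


r_new = n*r / (1 + (n-1)*r)
Numerator = 5 * 0.52 = 2.6
Denominator = 1 + 4 * 0.52 = 3.08
r_new = 2.6 / 3.08
= 0.8442


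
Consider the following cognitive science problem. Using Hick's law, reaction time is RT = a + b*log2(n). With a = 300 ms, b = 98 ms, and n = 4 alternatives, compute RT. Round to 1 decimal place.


RT = 300 + 98 * log2(4)
log2(4) = 2.0
RT = 300 + 98 * 2.0
= 300 + 196.0
= 496.0 ms


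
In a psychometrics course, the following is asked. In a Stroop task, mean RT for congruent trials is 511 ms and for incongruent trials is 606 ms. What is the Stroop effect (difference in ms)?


Stroop effect = RT(incongruent) - RT(congruent)
= 606 - 511
= 95 ms


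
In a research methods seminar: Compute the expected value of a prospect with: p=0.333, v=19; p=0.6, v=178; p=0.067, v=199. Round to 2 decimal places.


EU = sum(p_i * v_i)
0.333 * 19 = 6.327
0.6 * 178 = 106.8
0.067 * 199 = 13.333
EU = 6.327 + 106.8 + 13.333
= 126.46


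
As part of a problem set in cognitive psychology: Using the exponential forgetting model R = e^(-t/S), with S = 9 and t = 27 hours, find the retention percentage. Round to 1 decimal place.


R = e^(-t/S)
-t/S = -27/9 = -3.0
R = e^(-3.0) = 0.049787
Percentage = 0.049787 * 100
= 5.0


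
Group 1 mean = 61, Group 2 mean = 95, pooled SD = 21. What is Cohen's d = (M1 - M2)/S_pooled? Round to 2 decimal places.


Cohen's d = (M1 - M2) / S_pooled
= (61 - 95) / 21
= -34 / 21
= -1.62


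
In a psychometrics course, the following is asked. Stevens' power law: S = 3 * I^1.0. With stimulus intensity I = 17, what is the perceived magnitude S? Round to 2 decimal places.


S = 3 * 17^1.0
17^1.0 = 17.0
S = 3 * 17.0
= 51.00


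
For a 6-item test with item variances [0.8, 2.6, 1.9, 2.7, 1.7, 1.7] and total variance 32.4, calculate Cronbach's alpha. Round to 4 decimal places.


alpha = (k/(k-1)) * (1 - sum(s_i^2)/s_total^2)
sum(item variances) = 11.4
k/(k-1) = 6/5 = 1.2
1 - 11.4/32.4 = 1 - 0.351852 = 0.648148
alpha = 1.2 * 0.648148
= 0.7778


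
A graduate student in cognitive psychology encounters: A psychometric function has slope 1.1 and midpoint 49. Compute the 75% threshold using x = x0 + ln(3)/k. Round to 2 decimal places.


At P = 0.75: 0.75 = 1/(1 + e^(-k*(x-x0)))
Solving: e^(-k*(x-x0)) = 1/3
x = x0 + ln(3)/k
ln(3) = 1.0986
x = 49 + 1.0986/1.1
= 49 + 0.9987
= 50.00


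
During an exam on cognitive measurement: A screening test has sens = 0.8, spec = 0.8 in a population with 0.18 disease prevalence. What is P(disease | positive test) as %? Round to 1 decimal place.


PPV = (sens * prev) / (sens * prev + (1-spec) * (1-prev))
Numerator = 0.8 * 0.18 = 0.144
P(positive and no disease) = (1 - spec) * (1 - prev) = (1 - 0.8) * (1 - 0.18) = 0.164
Denominator = 0.144 + 0.164 = 0.308
PPV = 0.144 / 0.308 = 0.467532
As percentage = 46.8


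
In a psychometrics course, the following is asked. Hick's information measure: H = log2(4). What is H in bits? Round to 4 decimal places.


H = log2(n)
H = log2(4)
= 2.0000


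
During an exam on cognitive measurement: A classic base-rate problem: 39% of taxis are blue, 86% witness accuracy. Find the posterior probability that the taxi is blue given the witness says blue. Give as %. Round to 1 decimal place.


P(blue | says blue) = P(says blue | blue)*P(blue) / [P(says blue | blue)*P(blue) + P(says blue | not blue)*P(not blue)]
Numerator = 0.86 * 0.39 = 0.3354
False identification = 0.14 * 0.61 = 0.0854
P = 0.3354 / (0.3354 + 0.0854)
= 0.3354 / 0.4208
As percentage = 79.7


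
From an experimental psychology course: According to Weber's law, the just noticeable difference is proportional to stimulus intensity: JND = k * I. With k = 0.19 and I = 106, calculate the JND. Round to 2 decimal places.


JND = k * I
JND = 0.19 * 106
= 20.14


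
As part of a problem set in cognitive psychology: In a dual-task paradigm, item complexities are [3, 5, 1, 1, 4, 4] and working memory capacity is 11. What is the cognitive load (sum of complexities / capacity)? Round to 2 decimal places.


Total complexity = 3 + 5 + 1 + 1 + 4 + 4 = 18
Load = total / capacity = 18 / 11
= 1.64


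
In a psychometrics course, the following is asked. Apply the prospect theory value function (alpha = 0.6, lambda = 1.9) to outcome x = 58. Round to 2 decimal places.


Since x = 58 >= 0, use v(x) = x^0.6
58^0.6 = 11.4303
v(58) = 11.43


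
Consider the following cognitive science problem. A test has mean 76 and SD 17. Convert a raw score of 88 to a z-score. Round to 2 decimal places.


z = (X - mu) / sigma
= (88 - 76) / 17
= 12 / 17
= 0.71


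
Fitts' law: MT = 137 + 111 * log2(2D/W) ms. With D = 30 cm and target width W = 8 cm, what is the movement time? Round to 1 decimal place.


MT = 137 + 111 * log2(2*30/8)
2D/W = 7.5
log2(7.5) = 2.9069
MT = 137 + 111 * 2.9069
= 459.7 ms


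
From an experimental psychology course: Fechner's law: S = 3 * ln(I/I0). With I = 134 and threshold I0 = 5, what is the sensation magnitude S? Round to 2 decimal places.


S = 3 * ln(134/5)
I/I0 = 26.8
ln(26.8) = 3.2884
S = 3 * 3.2884
= 9.87


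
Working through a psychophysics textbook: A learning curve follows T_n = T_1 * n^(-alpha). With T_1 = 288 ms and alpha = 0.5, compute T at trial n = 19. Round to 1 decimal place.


T_n = 288 * 19^(-0.5)
19^(-0.5) = 0.229416
T_n = 288 * 0.229416
= 66.1 ms


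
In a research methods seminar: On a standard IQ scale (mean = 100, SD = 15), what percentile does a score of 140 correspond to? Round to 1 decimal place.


z = (IQ - mean) / SD
z = (140 - 100) / 15 = 2.6667
Percentile = Phi(2.6667) * 100
Phi(2.6667) = 0.99617
= 99.6


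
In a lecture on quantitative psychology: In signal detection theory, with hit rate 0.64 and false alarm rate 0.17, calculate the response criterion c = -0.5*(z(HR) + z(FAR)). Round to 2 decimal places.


c = -0.5 * (z(HR) + z(FAR))
z(0.64) = 0.3585
z(0.17) = -0.9542
c = -0.5 * (0.3585 + -0.9542)
= -0.5 * -0.5957
= 0.30


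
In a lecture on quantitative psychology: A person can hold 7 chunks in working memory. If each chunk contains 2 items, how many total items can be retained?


Total items = chunks * items_per_chunk
= 7 * 2
= 14


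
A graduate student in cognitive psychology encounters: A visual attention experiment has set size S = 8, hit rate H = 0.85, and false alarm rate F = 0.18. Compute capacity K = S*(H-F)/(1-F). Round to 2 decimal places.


K = S * (H - F) / (1 - F)
H - F = 0.67
1 - F = 0.82
K = 8 * 0.67 / 0.82
= 6.54


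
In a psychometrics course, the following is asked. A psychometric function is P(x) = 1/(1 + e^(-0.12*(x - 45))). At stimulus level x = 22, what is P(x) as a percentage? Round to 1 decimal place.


P(x) = 1/(1 + e^(-0.12*(22 - 45)))
Exponent = -0.12 * -23 = 2.76
e^(2.76) = 15.799843
P = 1/(1 + 15.799843) = 0.059524
Percentage = 6.0


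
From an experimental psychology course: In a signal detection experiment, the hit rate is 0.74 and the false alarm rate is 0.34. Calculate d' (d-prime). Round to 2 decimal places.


d' = z(HR) - z(FAR)
z(0.74) = 0.6433
z(0.34) = -0.4125
d' = 0.6433 - -0.4125
= 1.06


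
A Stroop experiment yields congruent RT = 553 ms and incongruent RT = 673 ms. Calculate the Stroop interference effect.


Stroop effect = RT(incongruent) - RT(congruent)
= 673 - 553
= 120 ms


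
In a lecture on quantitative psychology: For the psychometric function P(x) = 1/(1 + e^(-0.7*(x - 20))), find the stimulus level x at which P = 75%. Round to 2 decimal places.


At P = 0.75: 0.75 = 1/(1 + e^(-k*(x-x0)))
Solving: e^(-k*(x-x0)) = 1/3
x = x0 + ln(3)/k
ln(3) = 1.0986
x = 20 + 1.0986/0.7
= 20 + 1.5694
= 21.57


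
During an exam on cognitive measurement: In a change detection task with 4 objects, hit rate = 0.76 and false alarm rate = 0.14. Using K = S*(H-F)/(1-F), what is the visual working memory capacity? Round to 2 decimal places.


K = S * (H - F) / (1 - F)
H - F = 0.62
1 - F = 0.86
K = 4 * 0.62 / 0.86
= 2.88


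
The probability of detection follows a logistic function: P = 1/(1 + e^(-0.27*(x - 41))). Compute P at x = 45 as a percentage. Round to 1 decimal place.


P(x) = 1/(1 + e^(-0.27*(45 - 41)))
Exponent = -0.27 * 4 = -1.08
e^(-1.08) = 0.339596
P = 1/(1 + 0.339596) = 0.746494
Percentage = 74.6


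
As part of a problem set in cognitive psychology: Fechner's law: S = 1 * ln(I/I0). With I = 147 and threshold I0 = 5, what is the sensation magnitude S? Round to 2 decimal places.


S = 1 * ln(147/5)
I/I0 = 29.4
ln(29.4) = 3.381
S = 1 * 3.381
= 3.38


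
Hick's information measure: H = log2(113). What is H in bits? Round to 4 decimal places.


H = log2(n)
H = log2(113)
= 6.8202


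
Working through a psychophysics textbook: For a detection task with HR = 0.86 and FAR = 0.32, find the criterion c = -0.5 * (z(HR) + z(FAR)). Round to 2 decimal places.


c = -0.5 * (z(HR) + z(FAR))
z(0.86) = 1.0803
z(0.32) = -0.4677
c = -0.5 * (1.0803 + -0.4677)
= -0.5 * 0.6126
= -0.31


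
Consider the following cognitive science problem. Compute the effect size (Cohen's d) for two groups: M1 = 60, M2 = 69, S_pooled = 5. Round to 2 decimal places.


Cohen's d = (M1 - M2) / S_pooled
= (60 - 69) / 5
= -9 / 5
= -1.80


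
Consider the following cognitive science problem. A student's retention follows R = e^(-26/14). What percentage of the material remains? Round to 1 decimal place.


R = e^(-t/S)
-t/S = -26/14 = -1.857143
R = e^(-1.857143) = 0.156118
Percentage = 0.156118 * 100
= 15.6


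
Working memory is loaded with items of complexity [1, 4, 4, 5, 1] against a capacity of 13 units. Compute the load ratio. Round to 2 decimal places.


Total complexity = 1 + 4 + 4 + 5 + 1 = 15
Load = total / capacity = 15 / 13
= 1.15


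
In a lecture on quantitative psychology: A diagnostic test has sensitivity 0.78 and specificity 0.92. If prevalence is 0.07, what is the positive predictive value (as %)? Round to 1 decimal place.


PPV = (sens * prev) / (sens * prev + (1-spec) * (1-prev))
Numerator = 0.78 * 0.07 = 0.0546
P(positive and no disease) = (1 - spec) * (1 - prev) = (1 - 0.92) * (1 - 0.07) = 0.0744
Denominator = 0.0546 + 0.0744 = 0.129
PPV = 0.0546 / 0.129 = 0.423256
As percentage = 42.3


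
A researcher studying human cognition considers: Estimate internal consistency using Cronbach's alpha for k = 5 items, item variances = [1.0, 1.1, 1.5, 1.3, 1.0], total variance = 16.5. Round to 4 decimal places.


alpha = (k/(k-1)) * (1 - sum(s_i^2)/s_total^2)
sum(item variances) = 5.9
k/(k-1) = 5/4 = 1.25
1 - 5.9/16.5 = 1 - 0.357576 = 0.642424
alpha = 1.25 * 0.642424
= 0.8030


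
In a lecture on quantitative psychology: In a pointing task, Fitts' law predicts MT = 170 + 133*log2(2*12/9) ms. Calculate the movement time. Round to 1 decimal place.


MT = 170 + 133 * log2(2*12/9)
2D/W = 2.666667
log2(2.666667) = 1.415
MT = 170 + 133 * 1.415
= 358.2 ms


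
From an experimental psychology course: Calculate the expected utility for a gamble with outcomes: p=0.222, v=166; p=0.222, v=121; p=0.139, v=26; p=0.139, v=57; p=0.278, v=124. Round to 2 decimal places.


EU = sum(p_i * v_i)
0.222 * 166 = 36.852
0.222 * 121 = 26.862
0.139 * 26 = 3.614
0.139 * 57 = 7.923
0.278 * 124 = 34.472
EU = 36.852 + 26.862 + 3.614 + 7.923 + 34.472
= 109.72


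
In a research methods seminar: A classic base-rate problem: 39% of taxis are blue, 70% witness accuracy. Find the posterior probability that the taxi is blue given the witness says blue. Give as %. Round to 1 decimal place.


P(blue | says blue) = P(says blue | blue)*P(blue) / [P(says blue | blue)*P(blue) + P(says blue | not blue)*P(not blue)]
Numerator = 0.7 * 0.39 = 0.273
False identification = 0.3 * 0.61 = 0.183
P = 0.273 / (0.273 + 0.183)
= 0.273 / 0.456
As percentage = 59.9


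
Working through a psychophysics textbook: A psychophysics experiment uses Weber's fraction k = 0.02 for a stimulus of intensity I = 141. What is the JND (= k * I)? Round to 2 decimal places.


JND = k * I
JND = 0.02 * 141
= 2.82


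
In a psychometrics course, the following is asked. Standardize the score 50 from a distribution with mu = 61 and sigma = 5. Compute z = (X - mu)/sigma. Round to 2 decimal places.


z = (X - mu) / sigma
= (50 - 61) / 5
= -11 / 5
= -2.20


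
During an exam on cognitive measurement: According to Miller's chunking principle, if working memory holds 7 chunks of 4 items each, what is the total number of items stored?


Total items = chunks * items_per_chunk
= 7 * 4
= 28


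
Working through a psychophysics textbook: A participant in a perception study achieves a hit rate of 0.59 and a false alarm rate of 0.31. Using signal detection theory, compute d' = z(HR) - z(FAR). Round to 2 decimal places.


d' = z(HR) - z(FAR)
z(0.59) = 0.2275
z(0.31) = -0.4959
d' = 0.2275 - -0.4959
= 0.72


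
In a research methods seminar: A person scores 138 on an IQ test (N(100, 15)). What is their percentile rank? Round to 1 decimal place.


z = (IQ - mean) / SD
z = (138 - 100) / 15 = 2.5333
Percentile = Phi(2.5333) * 100
Phi(2.5333) = 0.99435
= 99.4


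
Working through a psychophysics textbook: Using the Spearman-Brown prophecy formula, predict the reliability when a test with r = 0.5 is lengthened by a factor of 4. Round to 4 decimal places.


r_new = n*r / (1 + (n-1)*r)
Numerator = 4 * 0.5 = 2.0
Denominator = 1 + 3 * 0.5 = 2.5
r_new = 2.0 / 2.5
= 0.8000


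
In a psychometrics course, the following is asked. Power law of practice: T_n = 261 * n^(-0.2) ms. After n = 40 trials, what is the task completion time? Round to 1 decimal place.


T_n = 261 * 40^(-0.2)
40^(-0.2) = 0.478176
T_n = 261 * 0.478176
= 124.8 ms


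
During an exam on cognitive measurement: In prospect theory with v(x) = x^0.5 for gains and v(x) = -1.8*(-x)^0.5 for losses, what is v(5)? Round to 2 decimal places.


Since x = 5 >= 0, use v(x) = x^0.5
5^0.5 = 2.2361
v(5) = 2.24


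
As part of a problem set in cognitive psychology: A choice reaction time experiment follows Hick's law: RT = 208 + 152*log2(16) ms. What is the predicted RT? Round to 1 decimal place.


RT = 208 + 152 * log2(16)
log2(16) = 4.0
RT = 208 + 152 * 4.0
= 208 + 608.0
= 816.0 ms


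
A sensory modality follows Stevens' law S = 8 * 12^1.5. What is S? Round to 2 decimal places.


S = 8 * 12^1.5
12^1.5 = 41.5692
S = 8 * 41.5692
= 332.55


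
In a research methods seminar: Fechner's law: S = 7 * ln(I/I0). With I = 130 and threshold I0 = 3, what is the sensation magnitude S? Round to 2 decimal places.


S = 7 * ln(130/3)
I/I0 = 43.333333
ln(43.333333) = 3.7689
S = 7 * 3.7689
= 26.38


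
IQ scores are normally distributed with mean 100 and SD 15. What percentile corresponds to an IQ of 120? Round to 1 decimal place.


z = (IQ - mean) / SD
z = (120 - 100) / 15 = 1.3333
Percentile = Phi(1.3333) * 100
Phi(1.3333) = 0.908783
= 90.9
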